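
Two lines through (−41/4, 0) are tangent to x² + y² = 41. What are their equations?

Write the tangent as mx − y + (0 − m·(−41/4)) = 0 and set its distance from the centre to √41:
(41/4m − (0))² = 41(m² + 1)
25m² − 16 = 0, so m = 4/5 or m = −4/5.
With m = 4/5: 4x − 5y = −41. With m = −4/5: 4x + 5y = −41.

4x − 5y = −41 and 4x + 5y = −41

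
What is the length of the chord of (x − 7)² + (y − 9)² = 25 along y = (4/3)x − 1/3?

10

Substitute y = (−1 + 4x)/3:
25x² − 350x + 1000 = 0  ⟹  x² − 14x + 40 = 0
x = 10 or x = 4, giving (10, 13) and (4, 5).
|(10, 13) − (4, 5)| = √((6)² + (8)²) = 10.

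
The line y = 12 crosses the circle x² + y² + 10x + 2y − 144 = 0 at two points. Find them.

From the line, y = 12. Substituting:
x² + 10x + 24 = 0
x = −4 or x = −6, giving (−4, 12) and (−6, 12).

(−6, 12) and (−4, 12)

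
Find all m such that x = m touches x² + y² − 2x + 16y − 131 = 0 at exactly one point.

m = −13 or m = 15

Tangency holds when the distance from the centre (1, −8) to the line equals the radius 14:
|1·1 + 0·(−8) − m| / √1 = 14
|m − (1)| = 14, so m = 15 or m = −13.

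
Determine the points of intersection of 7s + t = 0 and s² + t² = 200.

From the line, t = −7s. Substituting:
50s² − 200 = 0  ⟹  s² − 4 = 0
s = 2 or s = −2, giving (2, −14) and (−2, 14).

(−2, 14) and (2, −14)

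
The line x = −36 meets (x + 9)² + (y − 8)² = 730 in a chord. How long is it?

The distance from (−9, 8) to the line is 27, and r² = 730.
Half the chord is √(r² − d²) = √(1), so the full chord is 2.

2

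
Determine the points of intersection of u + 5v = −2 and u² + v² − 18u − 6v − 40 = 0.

Substitute v = (−2 − u)/5:
26u² − 416u − 936 = 0  ⟹  u² − 16u − 36 = 0
u = 18 or u = −2, giving (18, −4) and (−2, 0).

(−2, 0) and (18, −4)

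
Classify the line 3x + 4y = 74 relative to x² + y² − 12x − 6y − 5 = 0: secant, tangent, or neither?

Substituting the line into the circle gives 25x² − 564x + 3620 = 0.
Δ = 318096 − 362000 = −43904.
No real roots: the line does not meet the circle.

neither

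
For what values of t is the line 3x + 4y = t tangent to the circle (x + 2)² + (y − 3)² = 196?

Tangency holds when the distance from the centre (−2, 3) to the line equals the radius 14:
|3·(−2) + 4·3 − t| / √25 = 14
|t − (6)| = 14·5, so t = 76 or t = −64.

t = −64 or t = 76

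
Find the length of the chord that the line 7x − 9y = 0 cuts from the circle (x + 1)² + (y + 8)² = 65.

The distance from (−1, −8) to the line is 65/√130, and r² = 65.
Chord = 2√(r² − d²) = 2·√(65/2) = √130.

√130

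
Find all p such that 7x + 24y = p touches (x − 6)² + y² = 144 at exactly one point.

The line touches the circle iff its distance from (6, 0) is 12:
|7·6 + 24·0 − p| / √625 = 12
|p − (42)| = 12·25, so p = 342 or p = −258.

p = −258 or p = 342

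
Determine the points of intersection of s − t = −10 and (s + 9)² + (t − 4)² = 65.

From the line, t = s + 10. Substituting:
2s² + 30s + 52 = 0  ⟹  s² + 15s + 26 = 0
s = −2 or s = −13, giving (−2, 8) and (−13, −3).

(−13, −3) and (−2, 8)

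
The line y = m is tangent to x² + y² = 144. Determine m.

Tangency holds when the distance from the centre (0, 0) to the line equals the radius 12:
|0·0 + 1·0 − m| / √1 = 12
|m| = 12, so m = 12 or m = −12.

m = −12 or m = 12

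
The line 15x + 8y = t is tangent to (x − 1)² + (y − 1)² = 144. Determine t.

Tangency holds when the distance from the centre (1, 1) to the line equals the radius 12:
|15·1 + 8·1 − t| / √289 = 12
|t − (23)| = 12·17, so t = 227 or t = −181.

t = −181 or t = 227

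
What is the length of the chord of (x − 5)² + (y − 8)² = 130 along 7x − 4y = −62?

2√65

Centre (5, 8), r² = 130. Perpendicular distance d from centre to line = |65| / √65 = 65/√65.
Chord = 2√(r² − d²) = 2·√(65) = 2√65.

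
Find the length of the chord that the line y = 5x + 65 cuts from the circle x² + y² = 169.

The distance from (0, 0) to the line is 65/√26, and r² = 169.
Half the chord is √(r² − d²) = √(13/2), so the full chord is √26.

√26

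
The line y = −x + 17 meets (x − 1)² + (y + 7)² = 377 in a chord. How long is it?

15√2

The distance from (1, −7) to the line is 23/√2, and r² = 377.
Half the chord is √(r² − d²) = √(225/2), so the full chord is 15√2.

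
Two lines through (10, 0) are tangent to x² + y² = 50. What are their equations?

x + y = 10 and x − y = 10

A line y − (0) = m(x − (10)) is tangent when its distance from (0, 0) is 5√2:
(−10m − (0))² = 50(m² + 1)
m² − 1 = 0, so m = −1 or m = 1.
Through (10, 0) these give x + y = 10 and x − y = 10.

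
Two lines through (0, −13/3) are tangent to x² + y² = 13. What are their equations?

2x − 3y = 13 and 2x + 3y = −13

Write the tangent as mx − y + (−13/3 − m·(0)) = 0 and set its distance from the centre to √13:
[m·(0) − (13/3)]² = 13(m² + 1)
9m² − 4 = 0, so m = 2/3 or m = −2/3.
With m = 2/3: 2x − 3y = 13. With m = −2/3: 2x + 3y = −13.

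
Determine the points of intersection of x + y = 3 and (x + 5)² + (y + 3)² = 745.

From the line, y = −x + 3. Substituting:
2x² − 2x − 684 = 0  ⟹  x² − x − 342 = 0
x = 19 or x = −18, giving (19, −16) and (−18, 21).

(−18, 21) and (19, −16)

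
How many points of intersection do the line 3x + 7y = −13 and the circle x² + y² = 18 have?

d² = (3·0 + 7·0 − (−13))²/58 = 169/58; r² = 18.
Since d² < r², the line cuts the circle twice.

2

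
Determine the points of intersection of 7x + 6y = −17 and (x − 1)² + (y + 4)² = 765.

Substitute y = (−17 − 7x)/6:
85x² − 170x − 27455 = 0  ⟹  x² − 2x − 323 = 0
x = 19 or x = −17, giving (19, −25) and (−17, 17).

(−17, 17) and (19, −25)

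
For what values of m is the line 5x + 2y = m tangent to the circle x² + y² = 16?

Tangency holds when the distance from the centre (0, 0) to the line equals the radius 4:
|5·0 + 2·0 − m| / √29 = 4
|m| = 4√29.

m = ±4√29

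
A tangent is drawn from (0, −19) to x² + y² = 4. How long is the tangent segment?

The centre is (0, 0) and r = 2. The square of the distance from P to the centre is 0 + 361 = 361.
The tangent meets the radius at right angles, so tangent² = |PO|² − r² = 361 − 4 = 357.

√357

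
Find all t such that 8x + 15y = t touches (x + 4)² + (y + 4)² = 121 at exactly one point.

t = −279 or t = 95

Tangency holds when the distance from the centre (−4, −4) to the line equals the radius 11:
|8·(−4) + 15·(−4) − t| / √289 = 11
|t − (−92)| = 11·17, so t = 95 or t = −279.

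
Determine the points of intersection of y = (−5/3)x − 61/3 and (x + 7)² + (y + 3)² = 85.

(−14, 3) and (−5, −12)

Substitute y = (−61 − 5x)/3:
34x² + 646x + 2380 = 0  ⟹  x² + 19x + 70 = 0
x = −5 or x = −14, giving (−5, −12) and (−14, 3).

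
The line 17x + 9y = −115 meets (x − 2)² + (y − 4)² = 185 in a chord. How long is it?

The distance from (2, 4) to the line is 185/√370, and r² = 185.
Chord = 2√(r² − d²) = 2·√(185/2) = √370.

√370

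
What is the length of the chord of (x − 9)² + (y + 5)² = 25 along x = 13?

The line gives x = 13. Substituting into the circle:
y² + 10y + 16 = 0
y = −2 or y = −8, giving (13, −2) and (13, −8).
Chord length = distance between (13, −2) and (13, −8) = √36 = 6.

6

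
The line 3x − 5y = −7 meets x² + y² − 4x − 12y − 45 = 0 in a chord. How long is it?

3√34

From the line, y = (7 + 3x)/5. Substituting:
34x² − 238x − 1496 = 0  ⟹  x² − 7x − 44 = 0
x = 11 or x = −4, giving (11, 8) and (−4, −1).
|(11, 8) − (−4, −1)| = √((15)² + (9)²) = 3√34.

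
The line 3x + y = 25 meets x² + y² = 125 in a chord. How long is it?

Substitute y = −3x + 25:
10x² − 150x + 500 = 0  ⟹  x² − 15x + 50 = 0
x = 10 or x = 5, giving (10, −5) and (5, 10).
|(10, −5) − (5, 10)| = √((5)² + (−15)²) = 5√10.

5√10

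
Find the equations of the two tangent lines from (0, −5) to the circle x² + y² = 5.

A line y − (−5) = m(x − (0)) is tangent when its distance from (0, 0) is √5:
(0m − (5))² = 5(m² + 1)
m² − 4 = 0, so m = −2 or m = 2.
Through (0, −5) these give 2x + y = −5 and 2x − y = 5.

2x + y = −5 and 2x − y = 5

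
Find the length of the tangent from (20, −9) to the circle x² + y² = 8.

Centre (0, 0), r² = 8. |PO|² = (20)² + (−9)² = 481.
The tangent meets the radius at right angles, so tangent² = |PO|² − r² = 481 − 8 = 473.

√473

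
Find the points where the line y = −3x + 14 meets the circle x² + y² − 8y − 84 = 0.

(0, 14) and (6, −4)

Substitute y = −3x + 14:
10x² − 60x = 0  ⟹  x² − 6x = 0
x = 6 or x = 0, giving (6, −4) and (0, 14).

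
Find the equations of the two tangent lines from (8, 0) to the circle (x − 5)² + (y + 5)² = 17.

x − 4y = 8 and 4x + y = 32

Let a tangent through (8, 0) have slope m. Its distance from (5, −5) must equal √17:
(−3m − (−5))² = 17(m² + 1)
4m² + 15m − 4 = 0, so m = 1/4 or m = −4.
With m = 1/4: x − 4y = 8. With m = −4: 4x + y = 32.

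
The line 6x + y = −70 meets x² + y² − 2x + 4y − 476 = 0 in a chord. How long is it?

Centre (1, −2), r² = 481. Perpendicular distance d from centre to line = |74| / √37 = 74/√37.
Half the chord is √(r² − d²) = √(333), so the full chord is 6√37.

6√37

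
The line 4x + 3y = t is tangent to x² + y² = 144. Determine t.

t = −60 or t = 60

Tangency holds when the distance from the centre (0, 0) to the line equals the radius 12:
|4·0 + 3·0 − t| / √25 = 12
|t| = 12·5, so t = 60 or t = −60.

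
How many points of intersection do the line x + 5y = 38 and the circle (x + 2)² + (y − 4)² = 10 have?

Centre (−2, 4), r² = 10. Distance² from centre to line = (−20)²/26 = 200/13.
Since d² > r², the line lies outside the circle.

0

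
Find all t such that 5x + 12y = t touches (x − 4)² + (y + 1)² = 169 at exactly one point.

t = −161 or t = 177

The line touches the circle iff its distance from (4, −1) is 13:
|5·4 + 12·(−1) − t| / √169 = 13
|t − (8)| = 13·13, so t = 177 or t = −161.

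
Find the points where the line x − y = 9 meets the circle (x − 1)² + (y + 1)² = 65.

From the line, y = x − 9. Substituting:
2x² − 18x = 0  ⟹  x² − 9x = 0
x = 9 or x = 0, giving (9, 0) and (0, −9).

(0, −9) and (9, 0)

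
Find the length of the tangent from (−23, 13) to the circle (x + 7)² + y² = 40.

With centre O = (−7, 0), |OP|² = 425 and r² = 40.
The tangent meets the radius at right angles, so tangent² = |PO|² − r² = 425 − 40 = 385.

√385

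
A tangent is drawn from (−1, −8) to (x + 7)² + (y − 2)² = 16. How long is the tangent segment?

2√30

With centre O = (−7, 2), |OP|² = 136 and r² = 16.
By the tangent–radius right angle, tangent length = √(|PO|² − r²) = √120 = 2√30.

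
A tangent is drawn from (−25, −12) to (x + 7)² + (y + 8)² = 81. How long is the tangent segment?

With centre O = (−7, −8), |OP|² = 340 and r² = 81.
Power of the point: PT² = |PO|² − r² = 259, so PT = √259.

√259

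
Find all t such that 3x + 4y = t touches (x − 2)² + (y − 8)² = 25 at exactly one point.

t = 13 or t = 63

For a tangent, require d(centre, line) = r = 5.
|3·2 + 4·8 − t| / √25 = 5
|t − (38)| = 5·5, so t = 63 or t = 13.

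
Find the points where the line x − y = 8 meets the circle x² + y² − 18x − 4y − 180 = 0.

From the line, y = x − 8. Substituting:
2x² − 38x − 84 = 0  ⟹  x² − 19x − 42 = 0
x = 21 or x = −2, giving (21, 13) and (−2, −10).

(−2, −10) and (21, 13)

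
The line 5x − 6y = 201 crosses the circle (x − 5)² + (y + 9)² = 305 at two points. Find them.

(9, −26) and (21, −16)

From the line, y = (−201 + 5x)/6. Substituting:
61x² − 1830x + 11529 = 0  ⟹  x² − 30x + 189 = 0
x = 21 or x = 9, giving (21, −16) and (9, −26).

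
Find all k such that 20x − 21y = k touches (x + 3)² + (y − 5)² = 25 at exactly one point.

k = −310 or k = −20

The line touches the circle iff its distance from (−3, 5) is 5:
|20·(−3) − 21·5 − k| / √841 = 5
|k − (−165)| = 5·29, so k = −20 or k = −310.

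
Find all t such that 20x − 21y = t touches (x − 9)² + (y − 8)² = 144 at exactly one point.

t = −336 or t = 360

For a tangent, require d(centre, line) = r = 12.
|20·9 − 21·8 − t| / √841 = 12
|t − (12)| = 12·29, so t = 360 or t = −336.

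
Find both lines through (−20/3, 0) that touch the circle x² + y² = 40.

Write the tangent as mx − y + (0 − m·(−20/3)) = 0 and set its distance from the centre to 2√10:
(20/3m − (0))² = 40(m² + 1)
m² − 9 = 0, so m = 3 or m = −3.
With m = 3: 3x − y = −20. With m = −3: 3x + y = −20.

3x − y = −20 and 3x + y = −20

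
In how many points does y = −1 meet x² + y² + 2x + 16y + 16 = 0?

1

Substituting the line into the circle gives x² + 2x + 1 = 0.
Discriminant = (2)² − 4·1·(1) = 0.
A repeated root: the line is tangent.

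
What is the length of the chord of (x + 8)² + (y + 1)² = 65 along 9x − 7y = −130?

From the line, y = (130 + 9x)/7. Substituting:
130x² + 3250x + 18720 = 0  ⟹  x² + 25x + 144 = 0
x = −9 or x = −16, giving (−9, 7) and (−16, −2).
|(−9, 7) − (−16, −2)| = √((7)² + (9)²) = √130.

√130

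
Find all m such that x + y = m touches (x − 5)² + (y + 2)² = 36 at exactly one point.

m = 3 ± 6√2

For a tangent, require d(centre, line) = r = 6.
|1·5 + 1·(−2) − m| / √2 = 6
|m − (3)| = 6√2.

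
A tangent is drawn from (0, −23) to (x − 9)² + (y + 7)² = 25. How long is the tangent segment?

2√78

With centre O = (9, −7), |OP|² = 337 and r² = 25.
Power of the point: PT² = |PO|² − r² = 312, so PT = 2√78.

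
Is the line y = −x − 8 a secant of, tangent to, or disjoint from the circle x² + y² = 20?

disjoint

d² = (1·0 + 1·0 − (−8))²/2 = 32; r² = 20.
Since d² > r², the line lies outside the circle.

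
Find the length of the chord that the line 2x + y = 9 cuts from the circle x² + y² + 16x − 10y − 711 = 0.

Express y = −2x + 9 and substitute into the circle:
5x² − 720 = 0  ⟹  x² − 144 = 0
x = 12 or x = −12, giving (12, −15) and (−12, 33).
Chord length = distance between (12, −15) and (−12, 33) = √2880 = 24√5.

24√5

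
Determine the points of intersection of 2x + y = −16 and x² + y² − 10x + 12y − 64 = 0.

(−6, −4) and (0, −16)

Express y = −2x − 16 and substitute into the circle:
5x² + 30x = 0  ⟹  x² + 6x = 0
x = 0 or x = −6, giving (0, −16) and (−6, −4).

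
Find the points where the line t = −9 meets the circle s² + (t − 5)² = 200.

Substitute t = −9:
s² − 4 = 0
s = 2 or s = −2, giving (2, −9) and (−2, −9).

(−2, −9) and (2, −9)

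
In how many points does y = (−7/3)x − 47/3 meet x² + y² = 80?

2

d² = (7·0 + 3·0 − (−47))²/58 = 2209/58; r² = 80.
Since d² < r², the line cuts the circle twice.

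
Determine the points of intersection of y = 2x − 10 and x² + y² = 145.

Substitute y = 2x − 10:
5x² − 40x − 45 = 0  ⟹  x² − 8x − 9 = 0
x = 9 or x = −1, giving (9, 8) and (−1, −12).

(−1, −12) and (9, 8)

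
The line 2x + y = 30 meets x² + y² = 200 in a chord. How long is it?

4√5

Centre (0, 0), r² = 200. Perpendicular distance d from centre to line = |−30| / √5 = 30/√5.
Half the chord is √(r² − d²) = √(20), so the full chord is 4√5.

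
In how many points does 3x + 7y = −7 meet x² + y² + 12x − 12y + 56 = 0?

Substituting the line into the circle gives 58x² + 882x + 3381 = 0.
Δ = 777924 − 784392 = −6468.
No real roots: the line does not meet the circle.

0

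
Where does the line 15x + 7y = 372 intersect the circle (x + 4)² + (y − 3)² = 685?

Substitute y = (372 − 15x)/7:
274x² − 10138x + 90420 = 0  ⟹  x² − 37x + 330 = 0
x = 22 or x = 15, giving (22, 6) and (15, 21).

(15, 21) and (22, 6)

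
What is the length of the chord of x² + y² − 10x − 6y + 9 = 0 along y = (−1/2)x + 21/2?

From the line, y = (21 − x)/2. Substituting:
5x² − 70x + 225 = 0  ⟹  x² − 14x + 45 = 0
x = 9 or x = 5, giving (9, 6) and (5, 8).
|(9, 6) − (5, 8)| = √((4)² + (−2)²) = 2√5.

2√5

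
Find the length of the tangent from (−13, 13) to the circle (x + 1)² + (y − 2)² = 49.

6√6

Centre (−1, 2), r² = 49. |PO|² = (−12)² + (11)² = 265.
Power of the point: PT² = |PO|² − r² = 216, so PT = 6√6.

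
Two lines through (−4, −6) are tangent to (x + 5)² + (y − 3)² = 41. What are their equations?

5x − 4y = 4 and 4x + 5y = −46

Let a tangent through (−4, −6) have slope m. Its distance from (−5, 3) must equal √41:
[m·(−1) − (9)]² = 41(m² + 1)
20m² − 9m − 20 = 0, so m = 5/4 or m = −4/5.
Through (−4, −6) these give 5x − 4y = 4 and 4x + 5y = −46.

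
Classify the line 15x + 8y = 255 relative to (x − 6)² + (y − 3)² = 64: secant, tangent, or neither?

neither

Substituting the line into the circle gives 289x² − 7698x + 51569 = 0.
Δ = 59259204 − 59613764 = −354560.
No real roots: the line does not meet the circle.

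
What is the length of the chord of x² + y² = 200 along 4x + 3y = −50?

The distance from (0, 0) to the line is 50/√25, and r² = 200.
Half the chord is √(r² − d²) = √(100), so the full chord is 20.

20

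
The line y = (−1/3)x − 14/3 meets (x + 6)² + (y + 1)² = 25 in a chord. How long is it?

3√10

The distance from (−6, −1) to the line is 5/√10, and r² = 25.
Chord = 2√(r² − d²) = 2·√(45/2) = 3√10.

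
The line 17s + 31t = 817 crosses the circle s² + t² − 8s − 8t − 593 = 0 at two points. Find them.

Substitute t = (817 − 17s)/31:
1250s² − 31250s − 105000 = 0  ⟹  s² − 25s − 84 = 0
s = 28 or s = −3, giving (28, 11) and (−3, 28).

(−3, 28) and (28, 11)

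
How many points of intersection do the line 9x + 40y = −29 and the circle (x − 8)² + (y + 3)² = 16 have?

2

d² = (9·8 + 40·(−3) − (−29))²/1681 = 361/1681; r² = 16.
Since d² < r², the line cuts the circle twice.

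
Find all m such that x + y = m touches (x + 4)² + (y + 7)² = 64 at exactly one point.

m = −11 ± 8√2

Tangency holds when the distance from the centre (−4, −7) to the line equals the radius 8:
|1·(−4) + 1·(−7) − m| / √2 = 8
|m − (−11)| = 8√2.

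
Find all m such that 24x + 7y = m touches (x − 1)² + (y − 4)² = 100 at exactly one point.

For a tangent, require d(centre, line) = r = 10.
|24·1 + 7·4 − m| / √625 = 10
|m − (52)| = 10·25, so m = 302 or m = −198.

m = −198 or m = 302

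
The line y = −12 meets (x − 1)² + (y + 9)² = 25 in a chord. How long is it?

8

Express y = −12 and substitute into the circle:
x² − 2x − 15 = 0
x = 5 or x = −3, giving (5, −12) and (−3, −12).
|(5, −12) − (−3, −12)| = √((8)² + (0)²) = 8.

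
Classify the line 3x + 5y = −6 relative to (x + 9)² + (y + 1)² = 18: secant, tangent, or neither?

neither

Substituting the line into the circle gives 34x² + 456x + 1576 = 0.
Discriminant = (456)² − 4·34·(1576) = −6400 < 0.
No real roots: the line does not meet the circle.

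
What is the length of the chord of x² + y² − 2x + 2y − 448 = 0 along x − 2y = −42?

6√5

Centre (1, −1), r² = 450. Perpendicular distance d from centre to line = |45| / √5 = 45/√5.
Half the chord is √(r² − d²) = √(45), so the full chord is 6√5.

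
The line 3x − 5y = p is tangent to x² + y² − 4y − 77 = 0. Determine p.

p = −10 ± 9√34

Tangency holds when the distance from the centre (0, 2) to the line equals the radius 9:
|3·0 − 5·2 − p| / √34 = 9
|p − (−10)| = 9√34.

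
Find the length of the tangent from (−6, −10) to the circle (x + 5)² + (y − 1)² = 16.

Centre (−5, 1), r² = 16. |PO|² = (−1)² + (−11)² = 122.
By the tangent–radius right angle, tangent length = √(|PO|² − r²) = √106.

√106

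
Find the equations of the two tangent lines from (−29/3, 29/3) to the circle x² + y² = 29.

2x + 5y = 29 and 5x + 2y = −29

A line y − (29/3) = m(x − (−29/3)) is tangent when its distance from (0, 0) is √29:
(29/3m − (−29/3))² = 29(m² + 1)
10m² + 29m + 10 = 0, so m = −2/5 or m = −5/2.
Through (−29/3, 29/3) these give 2x + 5y = 29 and 5x + 2y = −29.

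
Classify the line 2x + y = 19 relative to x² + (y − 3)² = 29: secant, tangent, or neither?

d² = (2·0 + 1·3 − (19))²/5 = 256/5; r² = 29.
Since d² > r², the line lies outside the circle.

neither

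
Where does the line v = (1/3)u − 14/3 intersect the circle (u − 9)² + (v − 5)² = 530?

Substitute v = (−14 + u)/3:
10u² − 220u − 3200 = 0  ⟹  u² − 22u − 320 = 0
u = 32 or u = −10, giving (32, 6) and (−10, −8).

(−10, −8) and (32, 6)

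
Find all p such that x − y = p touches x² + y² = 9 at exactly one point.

p = ±3√2

For a tangent, require d(centre, line) = r = 3.
|1·0 − 1·0 − p| / √2 = 3
|p| = 3√2.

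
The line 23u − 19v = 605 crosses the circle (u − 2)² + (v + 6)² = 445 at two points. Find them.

Substitute v = (−605 + 23u)/19:
890u² − 24030u + 81880 = 0  ⟹  u² − 27u + 92 = 0
u = 23 or u = 4, giving (23, −4) and (4, −27).

(4, −27) and (23, −4)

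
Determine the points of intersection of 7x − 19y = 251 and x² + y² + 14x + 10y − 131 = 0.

(−13, −18) and (6, −11)

Substitute y = (−251 + 7x)/19:
410x² + 2870x − 31980 = 0  ⟹  x² + 7x − 78 = 0
x = 6 or x = −13, giving (6, −11) and (−13, −18).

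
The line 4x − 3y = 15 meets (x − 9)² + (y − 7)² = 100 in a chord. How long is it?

20

Substitute y = (−15 + 4x)/3:
25x² − 450x + 1125 = 0  ⟹  x² − 18x + 45 = 0
x = 15 or x = 3, giving (15, 15) and (3, −1).
|(15, 15) − (3, −1)| = √((12)² + (16)²) = 20.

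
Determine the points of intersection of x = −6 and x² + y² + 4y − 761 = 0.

The line gives x = −6. Substituting into the circle:
y² + 4y − 725 = 0
y = 25 or y = −29, giving (−6, 25) and (−6, −29).

(−6, −29) and (−6, 25)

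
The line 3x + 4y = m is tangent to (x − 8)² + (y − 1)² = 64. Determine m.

m = −12 or m = 68

For a tangent, require d(centre, line) = r = 8.
|3·8 + 4·1 − m| / √25 = 8
|m − (28)| = 8·5, so m = 68 or m = −12.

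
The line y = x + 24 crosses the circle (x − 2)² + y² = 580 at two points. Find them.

(−22, 2) and (0, 24)

Substitute y = x + 24:
2x² + 44x = 0  ⟹  x² + 22x = 0
x = 0 or x = −22, giving (0, 24) and (−22, 2).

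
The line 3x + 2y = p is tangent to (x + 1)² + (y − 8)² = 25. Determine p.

Tangency holds when the distance from the centre (−1, 8) to the line equals the radius 5:
|3·(−1) + 2·8 − p| / √13 = 5
|p − (13)| = 5√13.

p = 13 ± 5√13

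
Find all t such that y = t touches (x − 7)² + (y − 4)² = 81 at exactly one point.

For a tangent, require d(centre, line) = r = 9.
|0·7 + 1·4 − t| / √1 = 9
|t − (4)| = 9, so t = 13 or t = −5.

t = −5 or t = 13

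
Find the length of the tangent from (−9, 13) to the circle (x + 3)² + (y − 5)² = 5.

√95

With centre O = (−3, 5), |OP|² = 100 and r² = 5.
Power of the point: PT² = |PO|² − r² = 95, so PT = √95.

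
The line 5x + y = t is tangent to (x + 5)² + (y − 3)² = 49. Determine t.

Tangency holds when the distance from the centre (−5, 3) to the line equals the radius 7:
|5·(−5) + 1·3 − t| / √26 = 7
|t − (−22)| = 7√26.

t = −22 ± 7√26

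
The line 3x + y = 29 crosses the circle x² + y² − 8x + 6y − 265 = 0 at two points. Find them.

Substitute y = −3x + 29:
10x² − 200x + 750 = 0  ⟹  x² − 20x + 75 = 0
x = 15 or x = 5, giving (15, −16) and (5, 14).

(5, 14) and (15, −16)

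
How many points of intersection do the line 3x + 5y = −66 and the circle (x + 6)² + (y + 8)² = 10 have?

2

d² = (3·(−6) + 5·(−8) − (−66))²/34 = 32/17; r² = 10.
Since d² < r², the line cuts the circle twice.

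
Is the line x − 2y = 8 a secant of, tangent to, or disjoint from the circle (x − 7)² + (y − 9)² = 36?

disjoint

Substituting the line into the circle gives 5x² − 108x + 728 = 0.
Discriminant = (−108)² − 4·5·(728) = −2896 < 0.
No real roots: the line does not meet the circle.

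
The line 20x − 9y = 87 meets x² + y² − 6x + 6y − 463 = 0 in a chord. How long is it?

2√481

From the line, y = (−87 + 20x)/9. Substituting:
481x² − 2886x − 34632 = 0  ⟹  x² − 6x − 72 = 0
x = 12 or x = −6, giving (12, 17) and (−6, −23).
|(12, 17) − (−6, −23)| = √((18)² + (40)²) = 2√481.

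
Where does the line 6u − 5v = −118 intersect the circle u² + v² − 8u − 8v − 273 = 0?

From the line, v = (118 + 6u)/5. Substituting:
61u² + 976u + 2379 = 0  ⟹  u² + 16u + 39 = 0
u = −3 or u = −13, giving (−3, 20) and (−13, 8).

(−13, 8) and (−3, 20)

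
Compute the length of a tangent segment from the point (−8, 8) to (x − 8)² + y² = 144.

4√11

With centre O = (8, 0), |OP|² = 320 and r² = 144.
Power of the point: PT² = |PO|² − r² = 176, so PT = 4√11.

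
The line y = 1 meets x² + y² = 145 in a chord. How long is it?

Centre (0, 0), r² = 145. Perpendicular distance d from centre to line = |−1| / √1 = 1.
Half the chord is √(r² − d²) = √(144), so the full chord is 24.

24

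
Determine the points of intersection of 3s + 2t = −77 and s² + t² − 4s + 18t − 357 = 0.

Substitute t = (−77 − 3s)/2:
13s² + 338s + 1729 = 0  ⟹  s² + 26s + 133 = 0
s = −7 or s = −19, giving (−7, −28) and (−19, −10).

(−19, −10) and (−7, −28)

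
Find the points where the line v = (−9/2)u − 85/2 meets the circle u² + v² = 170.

(−11, 7) and (−7, −11)

Express v = (−85 − 9u)/2 and substitute into the circle:
85u² + 1530u + 6545 = 0  ⟹  u² + 18u + 77 = 0
u = −7 or u = −11, giving (−7, −11) and (−11, 7).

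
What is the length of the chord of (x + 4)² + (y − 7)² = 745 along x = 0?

54

Centre (−4, 7), r² = 745. Perpendicular distance d from centre to line = |−4| / √1 = 4.
Chord = 2√(r² − d²) = 2·√(729) = 54.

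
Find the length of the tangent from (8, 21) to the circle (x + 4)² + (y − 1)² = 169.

5√15

With centre O = (−4, 1), |OP|² = 544 and r² = 169.
The tangent meets the radius at right angles, so tangent² = |PO|² − r² = 544 − 169 = 375.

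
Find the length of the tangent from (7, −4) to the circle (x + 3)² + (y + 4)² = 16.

With centre O = (−3, −4), |OP|² = 100 and r² = 16.
Power of the point: PT² = |PO|² − r² = 84, so PT = 2√21.

2√21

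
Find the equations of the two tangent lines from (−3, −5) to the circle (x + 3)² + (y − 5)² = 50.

Write the tangent as mx − y + (−5 − m·(−3)) = 0 and set its distance from the centre to 5√2:
(0m − (10))² = 50(m² + 1)
m² − 1 = 0, so m = 1 or m = −1.
With m = 1: x − y = 2. With m = −1: x + y = −8.

x − y = 2 and x + y = −8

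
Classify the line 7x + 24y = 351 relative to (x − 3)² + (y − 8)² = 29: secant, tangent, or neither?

Substituting the line into the circle gives 625x² − 5682x + 13761 = 0.
Δ = 32285124 − 34402500 = −2117376.
No real roots: the line does not meet the circle.

neither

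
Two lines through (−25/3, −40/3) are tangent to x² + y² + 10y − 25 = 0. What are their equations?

Write the tangent as mx − y + (−40/3 − m·(−25/3)) = 0 and set its distance from the centre to 5√2:
(25/3m − (25/3))² = 50(m² + 1)
7m² − 50m + 7 = 0, so m = 1/7 or m = 7.
Through (−25/3, −40/3) these give x − 7y = 85 and 7x − y = −45.

x − 7y = 85 and 7x − y = −45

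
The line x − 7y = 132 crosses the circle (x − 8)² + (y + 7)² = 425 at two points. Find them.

From the line, y = (−132 + x)/7. Substituting:
50x² − 950x − 10800 = 0  ⟹  x² − 19x − 216 = 0
x = 27 or x = −8, giving (27, −15) and (−8, −20).

(−8, −20) and (27, −15)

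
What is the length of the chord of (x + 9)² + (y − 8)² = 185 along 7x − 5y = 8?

√74

From the line, y = (−8 + 7x)/5. Substituting:
74x² − 222x − 296 = 0  ⟹  x² − 3x − 4 = 0
x = 4 or x = −1, giving (4, 4) and (−1, −3).
|(4, 4) − (−1, −3)| = √((5)² + (7)²) = √74.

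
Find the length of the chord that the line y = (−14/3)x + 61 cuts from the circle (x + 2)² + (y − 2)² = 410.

From the line, y = (183 − 14x)/3. Substituting:
205x² − 4920x + 27675 = 0  ⟹  x² − 24x + 135 = 0
x = 15 or x = 9, giving (15, −9) and (9, 19).
|(15, −9) − (9, 19)| = √((6)² + (−28)²) = 2√205.

2√205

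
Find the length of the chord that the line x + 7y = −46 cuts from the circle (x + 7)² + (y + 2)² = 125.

15√2

The distance from (−7, −2) to the line is 25/√50, and r² = 125.
Chord = 2√(r² − d²) = 2·√(225/2) = 15√2.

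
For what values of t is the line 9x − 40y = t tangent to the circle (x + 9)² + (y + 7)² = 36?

Tangency holds when the distance from the centre (−9, −7) to the line equals the radius 6:
|9·(−9) − 40·(−7) − t| / √1681 = 6
|t − (199)| = 6·41, so t = 445 or t = −47.

t = −47 or t = 445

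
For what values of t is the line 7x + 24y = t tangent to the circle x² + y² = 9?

t = −75 or t = 75

For a tangent, require d(centre, line) = r = 3.
|7·0 + 24·0 − t| / √625 = 3
|t| = 3·25, so t = 75 or t = −75.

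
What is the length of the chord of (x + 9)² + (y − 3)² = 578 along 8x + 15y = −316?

From the line, y = (−316 − 8x)/15. Substituting:
289x² + 9826x + 18496 = 0  ⟹  x² + 34x + 64 = 0
x = −2 or x = −32, giving (−2, −20) and (−32, −4).
|(−2, −20) − (−32, −4)| = √((30)² + (−16)²) = 34.

34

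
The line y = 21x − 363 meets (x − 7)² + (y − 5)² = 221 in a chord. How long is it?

Substitute y = 21x − 363:
442x² − 15470x + 135252 = 0  ⟹  x² − 35x + 306 = 0
x = 18 or x = 17, giving (18, 15) and (17, −6).
Chord length = distance between (18, 15) and (17, −6) = √442 = √442.

√442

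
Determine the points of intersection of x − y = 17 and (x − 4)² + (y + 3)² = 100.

(4, −13) and (14, −3)

From the line, y = x − 17. Substituting:
2x² − 36x + 112 = 0  ⟹  x² − 18x + 56 = 0
x = 14 or x = 4, giving (14, −3) and (4, −13).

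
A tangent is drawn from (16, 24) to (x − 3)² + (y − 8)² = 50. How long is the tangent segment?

With centre O = (3, 8), |OP|² = 425 and r² = 50.
The tangent meets the radius at right angles, so tangent² = |PO|² − r² = 425 − 50 = 375.

5√15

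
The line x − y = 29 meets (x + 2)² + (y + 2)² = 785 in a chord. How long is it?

Centre (−2, −2), r² = 785. Perpendicular distance d from centre to line = |−29| / √2 = 29/√2.
Half the chord is √(r² − d²) = √(729/2), so the full chord is 27√2.

27√2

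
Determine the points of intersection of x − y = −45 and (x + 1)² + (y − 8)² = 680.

Substitute y = x + 45:
2x² + 76x + 690 = 0  ⟹  x² + 38x + 345 = 0
x = −15 or x = −23, giving (−15, 30) and (−23, 22).

(−23, 22) and (−15, 30)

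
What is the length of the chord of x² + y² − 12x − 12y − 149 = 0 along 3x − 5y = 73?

The distance from (6, 6) to the line is 85/√34, and r² = 221.
Chord = 2√(r² − d²) = 2·√(17/2) = √34.

√34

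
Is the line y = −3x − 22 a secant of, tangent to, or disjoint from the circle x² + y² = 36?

d² = (3·0 + 1·0 − (−22))²/10 = 242/5; r² = 36.
Since d² > r², the line lies outside the circle.

disjoint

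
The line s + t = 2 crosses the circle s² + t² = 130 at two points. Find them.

Express t = −s + 2 and substitute into the circle:
2s² − 4s − 126 = 0  ⟹  s² − 2s − 63 = 0
s = 9 or s = −7, giving (9, −7) and (−7, 9).

(−7, 9) and (9, −7)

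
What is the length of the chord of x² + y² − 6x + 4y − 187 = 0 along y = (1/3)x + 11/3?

Centre (3, −2), r² = 200. Perpendicular distance d from centre to line = |20| / √10 = 20/√10.
Half the chord is √(r² − d²) = √(160), so the full chord is 8√10.

8√10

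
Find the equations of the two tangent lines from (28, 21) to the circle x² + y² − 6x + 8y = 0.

Let a tangent through (28, 21) have slope m. Its distance from (3, −4) must equal 5:
(−25m − (−25))² = 25(m² + 1)
12m² − 25m + 12 = 0, so m = 4/3 or m = 3/4.
With m = 4/3: 4x − 3y = 49. With m = 3/4: 3x − 4y = 0.

4x − 3y = 49 and 3x − 4y = 0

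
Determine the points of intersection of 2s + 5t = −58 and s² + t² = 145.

Express t = (−58 − 2s)/5 and substitute into the circle:
29s² + 232s − 261 = 0  ⟹  s² + 8s − 9 = 0
s = 1 or s = −9, giving (1, −12) and (−9, −8).

(−9, −8) and (1, −12)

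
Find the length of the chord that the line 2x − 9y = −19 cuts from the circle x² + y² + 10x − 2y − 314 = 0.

4√85

From the line, y = (19 + 2x)/9. Substituting:
85x² + 850x − 25415 = 0  ⟹  x² + 10x − 299 = 0
x = 13 or x = −23, giving (13, 5) and (−23, −3).
Chord length = distance between (13, 5) and (−23, −3) = √1360 = 4√85.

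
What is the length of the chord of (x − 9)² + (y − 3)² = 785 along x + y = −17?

Express y = −x − 17 and substitute into the circle:
2x² + 22x − 304 = 0  ⟹  x² + 11x − 152 = 0
x = 8 or x = −19, giving (8, −25) and (−19, 2).
|(8, −25) − (−19, 2)| = √((27)² + (−27)²) = 27√2.

27√2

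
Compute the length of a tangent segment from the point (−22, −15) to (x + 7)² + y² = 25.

5√17

Centre (−7, 0), r² = 25. |PO|² = (−15)² + (−15)² = 450.
The tangent meets the radius at right angles, so tangent² = |PO|² − r² = 450 − 25 = 425.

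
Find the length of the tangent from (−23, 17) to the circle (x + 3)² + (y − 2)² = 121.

With centre O = (−3, 2), |OP|² = 625 and r² = 121.
By the tangent–radius right angle, tangent length = √(|PO|² − r²) = √504 = 6√14.

6√14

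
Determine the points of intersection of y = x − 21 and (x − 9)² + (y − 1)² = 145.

(10, −11) and (21, 0)

From the line, y = x − 21. Substituting:
2x² − 62x + 420 = 0  ⟹  x² − 31x + 210 = 0
x = 21 or x = 10, giving (21, 0) and (10, −11).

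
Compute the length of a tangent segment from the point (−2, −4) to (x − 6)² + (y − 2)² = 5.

With centre O = (6, 2), |OP|² = 100 and r² = 5.
The tangent meets the radius at right angles, so tangent² = |PO|² − r² = 100 − 5 = 95.

√95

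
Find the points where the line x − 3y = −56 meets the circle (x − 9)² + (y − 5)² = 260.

Substitute y = (56 + x)/3:
10x² − 80x + 70 = 0  ⟹  x² − 8x + 7 = 0
x = 7 or x = 1, giving (7, 21) and (1, 19).

(1, 19) and (7, 21)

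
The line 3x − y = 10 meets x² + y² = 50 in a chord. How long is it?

4√10

Substitute y = 3x − 10:
10x² − 60x + 50 = 0  ⟹  x² − 6x + 5 = 0
x = 5 or x = 1, giving (5, 5) and (1, −7).
Chord length = distance between (5, 5) and (1, −7) = √160 = 4√10.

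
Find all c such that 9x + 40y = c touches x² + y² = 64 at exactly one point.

c = −328 or c = 328

The line touches the circle iff its distance from (0, 0) is 8:
|9·0 + 40·0 − c| / √1681 = 8
|c| = 8·41, so c = 328 or c = −328.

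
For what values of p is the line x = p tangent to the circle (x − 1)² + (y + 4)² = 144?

p = −11 or p = 13

The line touches the circle iff its distance from (1, −4) is 12:
|1·1 + 0·(−4) − p| / √1 = 12
|p − (1)| = 12, so p = 13 or p = −11.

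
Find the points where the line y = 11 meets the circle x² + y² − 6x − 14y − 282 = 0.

(−15, 11) and (21, 11)

Express y = 11 and substitute into the circle:
x² − 6x − 315 = 0
x = 21 or x = −15, giving (21, 11) and (−15, 11).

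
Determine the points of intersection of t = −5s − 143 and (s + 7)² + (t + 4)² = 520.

Substitute t = −5s − 143:
26s² + 1404s + 18850 = 0  ⟹  s² + 54s + 725 = 0
s = −25 or s = −29, giving (−25, −18) and (−29, 2).

(−29, 2) and (−25, −18)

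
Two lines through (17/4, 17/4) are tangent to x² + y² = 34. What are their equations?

Write the tangent as mx − y + (17/4 − m·(17/4)) = 0 and set its distance from the centre to √34:
(−17/4m − (−17/4))² = 34(m² + 1)
15m² + 34m + 15 = 0, so m = −5/3 or m = −3/5.
Through (17/4, 17/4) these give 5x + 3y = 34 and 3x + 5y = 34.

5x + 3y = 34 and 3x + 5y = 34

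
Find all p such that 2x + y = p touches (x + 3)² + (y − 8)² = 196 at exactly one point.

For a tangent, require d(centre, line) = r = 14.
|2·(−3) + 1·8 − p| / √5 = 14
|p − (2)| = 14√5.

p = 2 ± 14√5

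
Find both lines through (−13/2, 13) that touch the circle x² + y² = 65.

8x − y = −65 and 4x + 7y = 65

A line y − (13) = m(x − (−13/2)) is tangent when its distance from (0, 0) is √65:
[m·(13/2) − (−13)]² = 65(m² + 1)
7m² − 52m − 32 = 0, so m = 8 or m = −4/7.
With m = 8: 8x − y = −65. With m = −4/7: 4x + 7y = 65.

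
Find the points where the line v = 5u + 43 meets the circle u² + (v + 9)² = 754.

(−15, −32) and (−5, 18)

Express v = 5u + 43 and substitute into the circle:
26u² + 520u + 1950 = 0  ⟹  u² + 20u + 75 = 0
u = −5 or u = −15, giving (−5, 18) and (−15, −32).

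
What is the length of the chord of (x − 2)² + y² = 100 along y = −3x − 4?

From the line, y = −3x − 4. Substituting:
10x² + 20x − 80 = 0  ⟹  x² + 2x − 8 = 0
x = 2 or x = −4, giving (2, −10) and (−4, 8).
|(2, −10) − (−4, 8)| = √((6)² + (−18)²) = 6√10.

6√10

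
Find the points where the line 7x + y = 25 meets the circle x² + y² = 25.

(3, 4) and (4, −3)

Express y = −7x + 25 and substitute into the circle:
50x² − 350x + 600 = 0  ⟹  x² − 7x + 12 = 0
x = 4 or x = 3, giving (4, −3) and (3, 4).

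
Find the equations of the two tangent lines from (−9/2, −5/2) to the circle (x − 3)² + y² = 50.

7x − y = −29 and x + y = −7

Write the tangent as mx − y + (−5/2 − m·(−9/2)) = 0 and set its distance from the centre to 5√2:
[m·(15/2) − (5/2)]² = 50(m² + 1)
m² − 6m − 7 = 0, so m = 7 or m = −1.
With m = 7: 7x − y = −29. With m = −1: x + y = −7.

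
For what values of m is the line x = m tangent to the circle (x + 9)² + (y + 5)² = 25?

Tangency holds when the distance from the centre (−9, −5) to the line equals the radius 5:
|1·(−9) + 0·(−5) − m| / √1 = 5
|m − (−9)| = 5, so m = −4 or m = −14.

m = −14 or m = −4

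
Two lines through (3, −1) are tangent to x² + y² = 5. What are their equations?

x − 2y = 5 and 2x + y = 5

Write the tangent as mx − y + (−1 − m·(3)) = 0 and set its distance from the centre to √5:
(−3m − (1))² = 5(m² + 1)
2m² + 3m − 2 = 0, so m = 1/2 or m = −2.
Through (3, −1) these give x − 2y = 5 and 2x + y = 5.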